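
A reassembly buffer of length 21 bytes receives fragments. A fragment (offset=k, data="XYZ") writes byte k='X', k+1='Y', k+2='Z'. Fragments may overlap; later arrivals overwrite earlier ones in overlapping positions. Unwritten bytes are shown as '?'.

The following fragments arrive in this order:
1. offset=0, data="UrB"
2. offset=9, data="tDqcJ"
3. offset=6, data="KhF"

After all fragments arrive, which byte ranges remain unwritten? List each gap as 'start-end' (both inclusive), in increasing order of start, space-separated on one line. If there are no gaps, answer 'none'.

Fragment 1: offset=0 len=3
Fragment 2: offset=9 len=5
Fragment 3: offset=6 len=3
Gaps: 3-5 14-20

Answer: 3-5 14-20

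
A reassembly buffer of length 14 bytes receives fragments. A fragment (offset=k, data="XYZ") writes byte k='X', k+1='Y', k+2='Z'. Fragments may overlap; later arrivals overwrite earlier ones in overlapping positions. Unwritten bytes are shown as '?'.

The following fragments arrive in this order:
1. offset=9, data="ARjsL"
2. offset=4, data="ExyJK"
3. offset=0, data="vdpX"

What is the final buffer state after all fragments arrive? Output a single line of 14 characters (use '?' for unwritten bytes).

Answer: vdpXExyJKARjsL

Derivation:
Fragment 1: offset=9 data="ARjsL" -> buffer=?????????ARjsL
Fragment 2: offset=4 data="ExyJK" -> buffer=????ExyJKARjsL
Fragment 3: offset=0 data="vdpX" -> buffer=vdpXExyJKARjsL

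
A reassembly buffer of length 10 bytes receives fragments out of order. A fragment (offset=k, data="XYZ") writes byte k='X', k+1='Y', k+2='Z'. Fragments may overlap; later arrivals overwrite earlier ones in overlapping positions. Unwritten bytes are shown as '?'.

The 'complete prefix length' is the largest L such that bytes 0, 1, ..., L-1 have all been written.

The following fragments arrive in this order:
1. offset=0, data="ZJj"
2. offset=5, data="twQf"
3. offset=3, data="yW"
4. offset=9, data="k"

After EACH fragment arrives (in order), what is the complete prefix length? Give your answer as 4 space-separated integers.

Answer: 3 3 9 10

Derivation:
Fragment 1: offset=0 data="ZJj" -> buffer=ZJj??????? -> prefix_len=3
Fragment 2: offset=5 data="twQf" -> buffer=ZJj??twQf? -> prefix_len=3
Fragment 3: offset=3 data="yW" -> buffer=ZJjyWtwQf? -> prefix_len=9
Fragment 4: offset=9 data="k" -> buffer=ZJjyWtwQfk -> prefix_len=10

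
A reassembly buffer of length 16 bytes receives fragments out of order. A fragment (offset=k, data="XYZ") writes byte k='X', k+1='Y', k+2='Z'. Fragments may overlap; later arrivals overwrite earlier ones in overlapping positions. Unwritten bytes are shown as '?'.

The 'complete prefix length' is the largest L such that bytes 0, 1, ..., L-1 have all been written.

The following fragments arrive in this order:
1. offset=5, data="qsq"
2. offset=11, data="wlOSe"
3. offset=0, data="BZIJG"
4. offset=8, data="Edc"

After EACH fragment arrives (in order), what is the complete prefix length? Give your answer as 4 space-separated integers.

Answer: 0 0 8 16

Derivation:
Fragment 1: offset=5 data="qsq" -> buffer=?????qsq???????? -> prefix_len=0
Fragment 2: offset=11 data="wlOSe" -> buffer=?????qsq???wlOSe -> prefix_len=0
Fragment 3: offset=0 data="BZIJG" -> buffer=BZIJGqsq???wlOSe -> prefix_len=8
Fragment 4: offset=8 data="Edc" -> buffer=BZIJGqsqEdcwlOSe -> prefix_len=16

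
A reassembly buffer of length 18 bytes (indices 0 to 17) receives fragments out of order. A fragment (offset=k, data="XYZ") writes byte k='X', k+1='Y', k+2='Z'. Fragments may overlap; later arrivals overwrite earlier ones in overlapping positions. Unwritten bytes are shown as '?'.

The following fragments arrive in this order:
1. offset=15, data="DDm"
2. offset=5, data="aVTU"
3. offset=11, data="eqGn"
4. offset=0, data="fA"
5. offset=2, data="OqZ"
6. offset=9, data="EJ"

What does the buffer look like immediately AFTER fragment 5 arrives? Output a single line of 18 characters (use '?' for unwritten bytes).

Fragment 1: offset=15 data="DDm" -> buffer=???????????????DDm
Fragment 2: offset=5 data="aVTU" -> buffer=?????aVTU??????DDm
Fragment 3: offset=11 data="eqGn" -> buffer=?????aVTU??eqGnDDm
Fragment 4: offset=0 data="fA" -> buffer=fA???aVTU??eqGnDDm
Fragment 5: offset=2 data="OqZ" -> buffer=fAOqZaVTU??eqGnDDm

Answer: fAOqZaVTU??eqGnDDm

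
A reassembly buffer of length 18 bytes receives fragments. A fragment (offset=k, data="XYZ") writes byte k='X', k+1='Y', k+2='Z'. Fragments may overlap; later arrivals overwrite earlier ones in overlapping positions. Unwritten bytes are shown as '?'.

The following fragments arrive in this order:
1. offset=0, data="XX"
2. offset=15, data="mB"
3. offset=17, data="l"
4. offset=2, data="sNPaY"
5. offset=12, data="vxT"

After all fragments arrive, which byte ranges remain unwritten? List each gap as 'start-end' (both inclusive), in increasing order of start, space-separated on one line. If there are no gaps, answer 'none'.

Answer: 7-11

Derivation:
Fragment 1: offset=0 len=2
Fragment 2: offset=15 len=2
Fragment 3: offset=17 len=1
Fragment 4: offset=2 len=5
Fragment 5: offset=12 len=3
Gaps: 7-11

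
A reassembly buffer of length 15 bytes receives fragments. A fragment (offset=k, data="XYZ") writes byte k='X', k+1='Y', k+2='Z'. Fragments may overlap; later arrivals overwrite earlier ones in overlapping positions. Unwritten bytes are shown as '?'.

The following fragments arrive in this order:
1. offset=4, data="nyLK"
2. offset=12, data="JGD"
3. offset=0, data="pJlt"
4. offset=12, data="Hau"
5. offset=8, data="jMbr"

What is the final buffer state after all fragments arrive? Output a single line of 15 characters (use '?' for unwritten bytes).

Fragment 1: offset=4 data="nyLK" -> buffer=????nyLK???????
Fragment 2: offset=12 data="JGD" -> buffer=????nyLK????JGD
Fragment 3: offset=0 data="pJlt" -> buffer=pJltnyLK????JGD
Fragment 4: offset=12 data="Hau" -> buffer=pJltnyLK????Hau
Fragment 5: offset=8 data="jMbr" -> buffer=pJltnyLKjMbrHau

Answer: pJltnyLKjMbrHau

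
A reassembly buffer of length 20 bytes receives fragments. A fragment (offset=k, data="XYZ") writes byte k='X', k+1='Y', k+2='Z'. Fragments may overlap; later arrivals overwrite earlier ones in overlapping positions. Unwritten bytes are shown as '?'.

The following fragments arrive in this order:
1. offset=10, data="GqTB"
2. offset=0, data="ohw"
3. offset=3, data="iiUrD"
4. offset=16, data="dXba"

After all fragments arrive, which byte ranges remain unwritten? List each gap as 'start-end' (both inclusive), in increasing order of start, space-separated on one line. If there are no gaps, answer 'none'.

Answer: 8-9 14-15

Derivation:
Fragment 1: offset=10 len=4
Fragment 2: offset=0 len=3
Fragment 3: offset=3 len=5
Fragment 4: offset=16 len=4
Gaps: 8-9 14-15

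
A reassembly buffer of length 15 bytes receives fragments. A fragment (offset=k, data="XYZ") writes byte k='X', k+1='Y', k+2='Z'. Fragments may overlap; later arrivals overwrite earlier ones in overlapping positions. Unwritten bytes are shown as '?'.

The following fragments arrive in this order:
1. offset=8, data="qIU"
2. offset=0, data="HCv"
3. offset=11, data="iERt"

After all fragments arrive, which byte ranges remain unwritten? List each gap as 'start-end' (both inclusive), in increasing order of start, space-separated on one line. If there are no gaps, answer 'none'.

Answer: 3-7

Derivation:
Fragment 1: offset=8 len=3
Fragment 2: offset=0 len=3
Fragment 3: offset=11 len=4
Gaps: 3-7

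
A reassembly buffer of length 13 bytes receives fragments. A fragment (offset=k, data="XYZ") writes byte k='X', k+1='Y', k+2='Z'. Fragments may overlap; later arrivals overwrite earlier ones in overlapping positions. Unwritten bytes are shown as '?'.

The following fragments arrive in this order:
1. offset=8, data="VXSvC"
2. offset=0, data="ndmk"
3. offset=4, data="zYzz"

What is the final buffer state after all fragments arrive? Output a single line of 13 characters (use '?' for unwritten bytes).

Fragment 1: offset=8 data="VXSvC" -> buffer=????????VXSvC
Fragment 2: offset=0 data="ndmk" -> buffer=ndmk????VXSvC
Fragment 3: offset=4 data="zYzz" -> buffer=ndmkzYzzVXSvC

Answer: ndmkzYzzVXSvC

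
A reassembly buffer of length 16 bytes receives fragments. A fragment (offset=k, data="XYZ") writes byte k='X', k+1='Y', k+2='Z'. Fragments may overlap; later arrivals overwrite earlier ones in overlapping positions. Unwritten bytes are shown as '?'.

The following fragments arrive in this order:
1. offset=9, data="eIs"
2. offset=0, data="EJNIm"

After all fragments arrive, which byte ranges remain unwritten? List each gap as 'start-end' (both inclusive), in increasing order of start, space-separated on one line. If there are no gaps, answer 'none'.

Answer: 5-8 12-15

Derivation:
Fragment 1: offset=9 len=3
Fragment 2: offset=0 len=5
Gaps: 5-8 12-15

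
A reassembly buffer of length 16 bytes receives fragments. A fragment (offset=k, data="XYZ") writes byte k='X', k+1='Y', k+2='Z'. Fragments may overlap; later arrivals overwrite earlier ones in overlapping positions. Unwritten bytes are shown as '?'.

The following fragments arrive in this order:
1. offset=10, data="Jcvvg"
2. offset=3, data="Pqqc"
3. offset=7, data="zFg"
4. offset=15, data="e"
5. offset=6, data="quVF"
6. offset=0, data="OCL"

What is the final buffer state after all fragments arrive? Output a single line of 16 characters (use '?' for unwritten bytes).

Answer: OCLPqqquVFJcvvge

Derivation:
Fragment 1: offset=10 data="Jcvvg" -> buffer=??????????Jcvvg?
Fragment 2: offset=3 data="Pqqc" -> buffer=???Pqqc???Jcvvg?
Fragment 3: offset=7 data="zFg" -> buffer=???PqqczFgJcvvg?
Fragment 4: offset=15 data="e" -> buffer=???PqqczFgJcvvge
Fragment 5: offset=6 data="quVF" -> buffer=???PqqquVFJcvvge
Fragment 6: offset=0 data="OCL" -> buffer=OCLPqqquVFJcvvge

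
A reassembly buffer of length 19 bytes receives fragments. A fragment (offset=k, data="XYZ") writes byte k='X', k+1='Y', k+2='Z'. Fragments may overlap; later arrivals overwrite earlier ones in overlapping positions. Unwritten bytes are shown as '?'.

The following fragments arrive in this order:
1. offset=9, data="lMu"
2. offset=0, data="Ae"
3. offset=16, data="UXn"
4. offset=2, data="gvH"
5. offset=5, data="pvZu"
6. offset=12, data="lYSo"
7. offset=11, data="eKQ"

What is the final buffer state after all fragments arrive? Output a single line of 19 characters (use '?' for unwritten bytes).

Answer: AegvHpvZulMeKQSoUXn

Derivation:
Fragment 1: offset=9 data="lMu" -> buffer=?????????lMu???????
Fragment 2: offset=0 data="Ae" -> buffer=Ae???????lMu???????
Fragment 3: offset=16 data="UXn" -> buffer=Ae???????lMu????UXn
Fragment 4: offset=2 data="gvH" -> buffer=AegvH????lMu????UXn
Fragment 5: offset=5 data="pvZu" -> buffer=AegvHpvZulMu????UXn
Fragment 6: offset=12 data="lYSo" -> buffer=AegvHpvZulMulYSoUXn
Fragment 7: offset=11 data="eKQ" -> buffer=AegvHpvZulMeKQSoUXn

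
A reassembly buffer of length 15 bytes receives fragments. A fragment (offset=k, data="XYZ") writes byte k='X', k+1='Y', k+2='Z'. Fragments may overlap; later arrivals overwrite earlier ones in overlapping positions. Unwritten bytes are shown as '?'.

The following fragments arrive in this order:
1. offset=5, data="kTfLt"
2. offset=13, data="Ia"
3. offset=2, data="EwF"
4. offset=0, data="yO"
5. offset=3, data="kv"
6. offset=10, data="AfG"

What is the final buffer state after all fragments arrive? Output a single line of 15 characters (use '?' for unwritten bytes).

Answer: yOEkvkTfLtAfGIa

Derivation:
Fragment 1: offset=5 data="kTfLt" -> buffer=?????kTfLt?????
Fragment 2: offset=13 data="Ia" -> buffer=?????kTfLt???Ia
Fragment 3: offset=2 data="EwF" -> buffer=??EwFkTfLt???Ia
Fragment 4: offset=0 data="yO" -> buffer=yOEwFkTfLt???Ia
Fragment 5: offset=3 data="kv" -> buffer=yOEkvkTfLt???Ia
Fragment 6: offset=10 data="AfG" -> buffer=yOEkvkTfLtAfGIa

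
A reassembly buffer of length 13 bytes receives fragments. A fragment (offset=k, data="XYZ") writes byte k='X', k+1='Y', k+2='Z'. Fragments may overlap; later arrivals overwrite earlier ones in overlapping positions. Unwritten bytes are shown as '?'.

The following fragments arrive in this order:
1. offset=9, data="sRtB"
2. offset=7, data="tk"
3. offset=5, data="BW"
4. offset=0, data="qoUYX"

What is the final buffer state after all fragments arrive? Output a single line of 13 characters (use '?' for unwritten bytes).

Answer: qoUYXBWtksRtB

Derivation:
Fragment 1: offset=9 data="sRtB" -> buffer=?????????sRtB
Fragment 2: offset=7 data="tk" -> buffer=???????tksRtB
Fragment 3: offset=5 data="BW" -> buffer=?????BWtksRtB
Fragment 4: offset=0 data="qoUYX" -> buffer=qoUYXBWtksRtB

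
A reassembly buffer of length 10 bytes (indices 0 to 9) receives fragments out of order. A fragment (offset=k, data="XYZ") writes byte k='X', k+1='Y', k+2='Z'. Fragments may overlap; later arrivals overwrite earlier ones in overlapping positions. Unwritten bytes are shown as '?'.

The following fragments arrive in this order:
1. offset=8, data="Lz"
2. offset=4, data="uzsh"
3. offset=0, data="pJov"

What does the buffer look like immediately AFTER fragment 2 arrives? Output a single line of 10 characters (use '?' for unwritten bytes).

Fragment 1: offset=8 data="Lz" -> buffer=????????Lz
Fragment 2: offset=4 data="uzsh" -> buffer=????uzshLz

Answer: ????uzshLz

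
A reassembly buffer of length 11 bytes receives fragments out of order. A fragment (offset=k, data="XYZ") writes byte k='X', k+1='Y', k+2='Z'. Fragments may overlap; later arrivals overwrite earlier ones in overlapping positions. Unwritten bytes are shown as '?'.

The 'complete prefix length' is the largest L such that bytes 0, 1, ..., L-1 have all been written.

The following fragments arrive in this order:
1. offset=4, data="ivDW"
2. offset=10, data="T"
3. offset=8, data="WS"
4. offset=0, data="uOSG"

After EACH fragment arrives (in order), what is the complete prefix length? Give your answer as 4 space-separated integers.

Answer: 0 0 0 11

Derivation:
Fragment 1: offset=4 data="ivDW" -> buffer=????ivDW??? -> prefix_len=0
Fragment 2: offset=10 data="T" -> buffer=????ivDW??T -> prefix_len=0
Fragment 3: offset=8 data="WS" -> buffer=????ivDWWST -> prefix_len=0
Fragment 4: offset=0 data="uOSG" -> buffer=uOSGivDWWST -> prefix_len=11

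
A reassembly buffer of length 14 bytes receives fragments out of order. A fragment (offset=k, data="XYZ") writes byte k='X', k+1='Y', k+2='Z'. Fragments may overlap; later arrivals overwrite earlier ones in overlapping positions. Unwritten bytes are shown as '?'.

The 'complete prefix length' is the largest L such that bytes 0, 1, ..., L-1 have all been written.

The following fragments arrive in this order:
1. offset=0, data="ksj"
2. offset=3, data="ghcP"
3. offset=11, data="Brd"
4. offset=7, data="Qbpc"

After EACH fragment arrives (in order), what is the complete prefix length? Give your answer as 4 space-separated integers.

Fragment 1: offset=0 data="ksj" -> buffer=ksj??????????? -> prefix_len=3
Fragment 2: offset=3 data="ghcP" -> buffer=ksjghcP??????? -> prefix_len=7
Fragment 3: offset=11 data="Brd" -> buffer=ksjghcP????Brd -> prefix_len=7
Fragment 4: offset=7 data="Qbpc" -> buffer=ksjghcPQbpcBrd -> prefix_len=14

Answer: 3 7 7 14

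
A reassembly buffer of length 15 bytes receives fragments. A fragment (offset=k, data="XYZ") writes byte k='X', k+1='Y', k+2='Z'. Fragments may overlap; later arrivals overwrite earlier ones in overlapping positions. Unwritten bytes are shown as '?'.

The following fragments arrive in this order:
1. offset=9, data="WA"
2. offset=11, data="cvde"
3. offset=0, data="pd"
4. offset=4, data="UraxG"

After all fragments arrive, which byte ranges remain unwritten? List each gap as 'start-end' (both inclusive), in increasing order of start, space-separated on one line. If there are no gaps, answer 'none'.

Fragment 1: offset=9 len=2
Fragment 2: offset=11 len=4
Fragment 3: offset=0 len=2
Fragment 4: offset=4 len=5
Gaps: 2-3

Answer: 2-3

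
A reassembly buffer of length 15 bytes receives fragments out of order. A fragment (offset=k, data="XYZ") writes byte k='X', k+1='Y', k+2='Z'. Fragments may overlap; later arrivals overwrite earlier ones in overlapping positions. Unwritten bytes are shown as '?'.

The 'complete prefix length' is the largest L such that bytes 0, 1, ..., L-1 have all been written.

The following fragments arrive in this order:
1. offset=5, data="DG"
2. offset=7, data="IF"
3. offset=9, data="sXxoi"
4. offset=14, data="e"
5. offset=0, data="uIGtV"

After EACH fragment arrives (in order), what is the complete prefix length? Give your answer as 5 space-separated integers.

Answer: 0 0 0 0 15

Derivation:
Fragment 1: offset=5 data="DG" -> buffer=?????DG???????? -> prefix_len=0
Fragment 2: offset=7 data="IF" -> buffer=?????DGIF?????? -> prefix_len=0
Fragment 3: offset=9 data="sXxoi" -> buffer=?????DGIFsXxoi? -> prefix_len=0
Fragment 4: offset=14 data="e" -> buffer=?????DGIFsXxoie -> prefix_len=0
Fragment 5: offset=0 data="uIGtV" -> buffer=uIGtVDGIFsXxoie -> prefix_len=15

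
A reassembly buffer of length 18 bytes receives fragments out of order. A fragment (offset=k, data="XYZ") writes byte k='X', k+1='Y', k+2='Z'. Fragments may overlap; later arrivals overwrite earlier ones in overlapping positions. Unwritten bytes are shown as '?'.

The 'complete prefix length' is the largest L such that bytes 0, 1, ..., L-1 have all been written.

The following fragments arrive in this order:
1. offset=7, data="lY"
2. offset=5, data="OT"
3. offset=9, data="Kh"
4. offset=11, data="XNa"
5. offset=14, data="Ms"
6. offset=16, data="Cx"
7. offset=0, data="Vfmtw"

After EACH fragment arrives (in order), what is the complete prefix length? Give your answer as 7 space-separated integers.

Fragment 1: offset=7 data="lY" -> buffer=???????lY????????? -> prefix_len=0
Fragment 2: offset=5 data="OT" -> buffer=?????OTlY????????? -> prefix_len=0
Fragment 3: offset=9 data="Kh" -> buffer=?????OTlYKh??????? -> prefix_len=0
Fragment 4: offset=11 data="XNa" -> buffer=?????OTlYKhXNa???? -> prefix_len=0
Fragment 5: offset=14 data="Ms" -> buffer=?????OTlYKhXNaMs?? -> prefix_len=0
Fragment 6: offset=16 data="Cx" -> buffer=?????OTlYKhXNaMsCx -> prefix_len=0
Fragment 7: offset=0 data="Vfmtw" -> buffer=VfmtwOTlYKhXNaMsCx -> prefix_len=18

Answer: 0 0 0 0 0 0 18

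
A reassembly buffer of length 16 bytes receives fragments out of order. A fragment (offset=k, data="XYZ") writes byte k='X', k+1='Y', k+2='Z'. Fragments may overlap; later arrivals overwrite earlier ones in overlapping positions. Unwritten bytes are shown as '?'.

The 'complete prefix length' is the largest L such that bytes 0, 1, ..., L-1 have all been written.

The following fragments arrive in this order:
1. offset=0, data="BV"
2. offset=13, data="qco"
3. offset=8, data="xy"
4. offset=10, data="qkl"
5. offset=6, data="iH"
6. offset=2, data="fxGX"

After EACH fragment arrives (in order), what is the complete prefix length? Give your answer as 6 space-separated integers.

Fragment 1: offset=0 data="BV" -> buffer=BV?????????????? -> prefix_len=2
Fragment 2: offset=13 data="qco" -> buffer=BV???????????qco -> prefix_len=2
Fragment 3: offset=8 data="xy" -> buffer=BV??????xy???qco -> prefix_len=2
Fragment 4: offset=10 data="qkl" -> buffer=BV??????xyqklqco -> prefix_len=2
Fragment 5: offset=6 data="iH" -> buffer=BV????iHxyqklqco -> prefix_len=2
Fragment 6: offset=2 data="fxGX" -> buffer=BVfxGXiHxyqklqco -> prefix_len=16

Answer: 2 2 2 2 2 16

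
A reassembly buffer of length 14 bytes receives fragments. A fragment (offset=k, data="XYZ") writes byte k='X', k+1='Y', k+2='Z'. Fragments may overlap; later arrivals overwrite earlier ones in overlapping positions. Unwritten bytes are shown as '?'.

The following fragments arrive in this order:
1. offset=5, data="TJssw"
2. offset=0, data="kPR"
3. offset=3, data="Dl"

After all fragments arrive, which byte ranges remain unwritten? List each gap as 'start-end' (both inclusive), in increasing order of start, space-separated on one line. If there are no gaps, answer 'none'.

Fragment 1: offset=5 len=5
Fragment 2: offset=0 len=3
Fragment 3: offset=3 len=2
Gaps: 10-13

Answer: 10-13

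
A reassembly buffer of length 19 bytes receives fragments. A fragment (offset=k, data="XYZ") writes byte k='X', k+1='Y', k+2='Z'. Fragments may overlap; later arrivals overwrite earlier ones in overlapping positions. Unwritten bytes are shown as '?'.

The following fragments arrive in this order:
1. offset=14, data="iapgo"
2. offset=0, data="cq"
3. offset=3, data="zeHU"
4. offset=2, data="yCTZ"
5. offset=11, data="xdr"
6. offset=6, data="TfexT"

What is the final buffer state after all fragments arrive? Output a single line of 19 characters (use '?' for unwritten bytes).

Fragment 1: offset=14 data="iapgo" -> buffer=??????????????iapgo
Fragment 2: offset=0 data="cq" -> buffer=cq????????????iapgo
Fragment 3: offset=3 data="zeHU" -> buffer=cq?zeHU???????iapgo
Fragment 4: offset=2 data="yCTZ" -> buffer=cqyCTZU???????iapgo
Fragment 5: offset=11 data="xdr" -> buffer=cqyCTZU????xdriapgo
Fragment 6: offset=6 data="TfexT" -> buffer=cqyCTZTfexTxdriapgo

Answer: cqyCTZTfexTxdriapgo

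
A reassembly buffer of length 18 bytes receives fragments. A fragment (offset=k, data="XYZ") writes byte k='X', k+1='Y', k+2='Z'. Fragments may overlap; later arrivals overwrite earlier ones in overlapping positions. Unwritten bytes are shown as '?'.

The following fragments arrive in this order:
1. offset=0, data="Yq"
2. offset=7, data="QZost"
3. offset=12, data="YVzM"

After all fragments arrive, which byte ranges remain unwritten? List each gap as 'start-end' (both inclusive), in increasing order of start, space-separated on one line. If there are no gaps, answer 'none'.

Fragment 1: offset=0 len=2
Fragment 2: offset=7 len=5
Fragment 3: offset=12 len=4
Gaps: 2-6 16-17

Answer: 2-6 16-17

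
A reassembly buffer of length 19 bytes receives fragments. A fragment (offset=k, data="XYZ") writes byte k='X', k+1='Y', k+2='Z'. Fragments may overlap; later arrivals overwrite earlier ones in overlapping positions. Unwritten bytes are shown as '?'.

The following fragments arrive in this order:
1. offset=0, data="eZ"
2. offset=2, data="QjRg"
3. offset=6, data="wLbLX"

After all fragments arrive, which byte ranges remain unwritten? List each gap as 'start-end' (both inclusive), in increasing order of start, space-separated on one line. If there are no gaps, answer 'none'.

Fragment 1: offset=0 len=2
Fragment 2: offset=2 len=4
Fragment 3: offset=6 len=5
Gaps: 11-18

Answer: 11-18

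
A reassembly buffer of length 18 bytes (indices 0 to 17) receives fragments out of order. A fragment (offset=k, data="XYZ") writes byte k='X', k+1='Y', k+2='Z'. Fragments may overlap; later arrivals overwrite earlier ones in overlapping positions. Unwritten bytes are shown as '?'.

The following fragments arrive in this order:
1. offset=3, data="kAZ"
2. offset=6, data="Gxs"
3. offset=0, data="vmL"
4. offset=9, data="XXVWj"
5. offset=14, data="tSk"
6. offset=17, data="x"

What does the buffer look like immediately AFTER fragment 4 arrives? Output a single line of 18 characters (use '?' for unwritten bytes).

Fragment 1: offset=3 data="kAZ" -> buffer=???kAZ????????????
Fragment 2: offset=6 data="Gxs" -> buffer=???kAZGxs?????????
Fragment 3: offset=0 data="vmL" -> buffer=vmLkAZGxs?????????
Fragment 4: offset=9 data="XXVWj" -> buffer=vmLkAZGxsXXVWj????

Answer: vmLkAZGxsXXVWj????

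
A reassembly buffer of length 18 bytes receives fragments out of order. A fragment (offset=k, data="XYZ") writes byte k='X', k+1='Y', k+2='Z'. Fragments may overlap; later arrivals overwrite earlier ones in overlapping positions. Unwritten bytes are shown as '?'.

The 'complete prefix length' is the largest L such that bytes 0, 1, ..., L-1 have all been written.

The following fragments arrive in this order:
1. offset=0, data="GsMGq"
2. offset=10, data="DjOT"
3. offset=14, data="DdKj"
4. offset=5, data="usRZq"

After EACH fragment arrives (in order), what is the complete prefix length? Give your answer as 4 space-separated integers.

Answer: 5 5 5 18

Derivation:
Fragment 1: offset=0 data="GsMGq" -> buffer=GsMGq????????????? -> prefix_len=5
Fragment 2: offset=10 data="DjOT" -> buffer=GsMGq?????DjOT???? -> prefix_len=5
Fragment 3: offset=14 data="DdKj" -> buffer=GsMGq?????DjOTDdKj -> prefix_len=5
Fragment 4: offset=5 data="usRZq" -> buffer=GsMGqusRZqDjOTDdKj -> prefix_len=18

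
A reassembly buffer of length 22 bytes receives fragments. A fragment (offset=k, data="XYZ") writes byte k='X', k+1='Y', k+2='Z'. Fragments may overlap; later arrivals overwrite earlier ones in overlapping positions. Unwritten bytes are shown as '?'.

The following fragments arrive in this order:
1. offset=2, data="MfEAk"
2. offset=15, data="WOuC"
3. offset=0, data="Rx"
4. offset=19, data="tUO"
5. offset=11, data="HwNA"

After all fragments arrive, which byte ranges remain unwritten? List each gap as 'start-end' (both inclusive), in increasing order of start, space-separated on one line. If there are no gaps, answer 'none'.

Fragment 1: offset=2 len=5
Fragment 2: offset=15 len=4
Fragment 3: offset=0 len=2
Fragment 4: offset=19 len=3
Fragment 5: offset=11 len=4
Gaps: 7-10

Answer: 7-10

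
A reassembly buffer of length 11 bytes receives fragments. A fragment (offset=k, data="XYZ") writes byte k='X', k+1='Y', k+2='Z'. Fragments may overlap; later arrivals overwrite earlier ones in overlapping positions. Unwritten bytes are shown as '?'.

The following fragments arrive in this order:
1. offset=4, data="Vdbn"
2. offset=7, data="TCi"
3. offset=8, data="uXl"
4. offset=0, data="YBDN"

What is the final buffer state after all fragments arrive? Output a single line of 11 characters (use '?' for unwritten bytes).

Fragment 1: offset=4 data="Vdbn" -> buffer=????Vdbn???
Fragment 2: offset=7 data="TCi" -> buffer=????VdbTCi?
Fragment 3: offset=8 data="uXl" -> buffer=????VdbTuXl
Fragment 4: offset=0 data="YBDN" -> buffer=YBDNVdbTuXl

Answer: YBDNVdbTuXl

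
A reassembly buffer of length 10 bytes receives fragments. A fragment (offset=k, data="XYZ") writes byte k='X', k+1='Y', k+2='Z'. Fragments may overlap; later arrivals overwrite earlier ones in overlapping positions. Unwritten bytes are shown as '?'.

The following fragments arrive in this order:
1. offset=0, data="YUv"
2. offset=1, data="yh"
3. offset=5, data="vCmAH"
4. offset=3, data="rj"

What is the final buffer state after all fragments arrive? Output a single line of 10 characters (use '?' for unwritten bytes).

Fragment 1: offset=0 data="YUv" -> buffer=YUv???????
Fragment 2: offset=1 data="yh" -> buffer=Yyh???????
Fragment 3: offset=5 data="vCmAH" -> buffer=Yyh??vCmAH
Fragment 4: offset=3 data="rj" -> buffer=YyhrjvCmAH

Answer: YyhrjvCmAH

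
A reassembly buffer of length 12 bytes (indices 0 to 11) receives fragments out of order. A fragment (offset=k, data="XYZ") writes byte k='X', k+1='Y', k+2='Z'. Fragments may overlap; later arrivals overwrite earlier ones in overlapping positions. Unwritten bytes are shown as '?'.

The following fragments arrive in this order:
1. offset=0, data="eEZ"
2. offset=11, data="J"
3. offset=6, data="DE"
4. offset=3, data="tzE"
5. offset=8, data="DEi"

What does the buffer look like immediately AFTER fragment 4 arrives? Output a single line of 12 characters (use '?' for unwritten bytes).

Answer: eEZtzEDE???J

Derivation:
Fragment 1: offset=0 data="eEZ" -> buffer=eEZ?????????
Fragment 2: offset=11 data="J" -> buffer=eEZ????????J
Fragment 3: offset=6 data="DE" -> buffer=eEZ???DE???J
Fragment 4: offset=3 data="tzE" -> buffer=eEZtzEDE???J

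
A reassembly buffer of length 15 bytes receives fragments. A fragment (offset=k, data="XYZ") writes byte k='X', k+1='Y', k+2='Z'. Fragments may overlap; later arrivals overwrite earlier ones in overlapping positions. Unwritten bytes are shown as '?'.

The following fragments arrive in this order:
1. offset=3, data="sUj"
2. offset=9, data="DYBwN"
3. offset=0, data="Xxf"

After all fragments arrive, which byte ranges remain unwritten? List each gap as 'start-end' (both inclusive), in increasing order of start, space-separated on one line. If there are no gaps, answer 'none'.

Answer: 6-8 14-14

Derivation:
Fragment 1: offset=3 len=3
Fragment 2: offset=9 len=5
Fragment 3: offset=0 len=3
Gaps: 6-8 14-14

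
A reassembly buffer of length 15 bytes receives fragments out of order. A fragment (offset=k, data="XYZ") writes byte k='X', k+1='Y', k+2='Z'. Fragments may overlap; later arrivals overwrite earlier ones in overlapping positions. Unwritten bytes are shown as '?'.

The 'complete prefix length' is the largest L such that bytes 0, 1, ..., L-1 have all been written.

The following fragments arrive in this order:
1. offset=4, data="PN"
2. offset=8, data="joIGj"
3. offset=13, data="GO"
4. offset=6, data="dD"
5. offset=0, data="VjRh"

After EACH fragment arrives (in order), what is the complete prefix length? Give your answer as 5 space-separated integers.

Fragment 1: offset=4 data="PN" -> buffer=????PN????????? -> prefix_len=0
Fragment 2: offset=8 data="joIGj" -> buffer=????PN??joIGj?? -> prefix_len=0
Fragment 3: offset=13 data="GO" -> buffer=????PN??joIGjGO -> prefix_len=0
Fragment 4: offset=6 data="dD" -> buffer=????PNdDjoIGjGO -> prefix_len=0
Fragment 5: offset=0 data="VjRh" -> buffer=VjRhPNdDjoIGjGO -> prefix_len=15

Answer: 0 0 0 0 15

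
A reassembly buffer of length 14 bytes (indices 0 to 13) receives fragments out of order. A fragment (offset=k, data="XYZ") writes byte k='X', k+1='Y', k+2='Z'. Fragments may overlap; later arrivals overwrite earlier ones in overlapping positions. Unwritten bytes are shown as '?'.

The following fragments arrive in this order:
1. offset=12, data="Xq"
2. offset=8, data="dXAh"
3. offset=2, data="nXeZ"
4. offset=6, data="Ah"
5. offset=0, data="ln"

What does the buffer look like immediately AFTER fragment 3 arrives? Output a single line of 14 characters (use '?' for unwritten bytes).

Answer: ??nXeZ??dXAhXq

Derivation:
Fragment 1: offset=12 data="Xq" -> buffer=????????????Xq
Fragment 2: offset=8 data="dXAh" -> buffer=????????dXAhXq
Fragment 3: offset=2 data="nXeZ" -> buffer=??nXeZ??dXAhXq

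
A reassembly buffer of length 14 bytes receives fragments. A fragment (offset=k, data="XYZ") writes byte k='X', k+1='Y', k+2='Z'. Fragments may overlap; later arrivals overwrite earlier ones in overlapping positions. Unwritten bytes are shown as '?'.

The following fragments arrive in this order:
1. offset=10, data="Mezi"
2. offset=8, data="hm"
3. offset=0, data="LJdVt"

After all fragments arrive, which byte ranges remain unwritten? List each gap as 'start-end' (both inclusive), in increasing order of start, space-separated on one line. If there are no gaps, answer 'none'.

Answer: 5-7

Derivation:
Fragment 1: offset=10 len=4
Fragment 2: offset=8 len=2
Fragment 3: offset=0 len=5
Gaps: 5-7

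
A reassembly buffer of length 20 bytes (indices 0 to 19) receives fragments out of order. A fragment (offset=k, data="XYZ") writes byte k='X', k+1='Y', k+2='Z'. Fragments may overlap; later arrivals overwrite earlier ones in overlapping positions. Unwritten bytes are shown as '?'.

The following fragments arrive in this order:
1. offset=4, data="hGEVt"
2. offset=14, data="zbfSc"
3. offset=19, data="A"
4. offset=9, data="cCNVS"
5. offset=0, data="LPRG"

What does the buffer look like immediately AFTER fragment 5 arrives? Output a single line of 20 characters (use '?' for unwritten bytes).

Fragment 1: offset=4 data="hGEVt" -> buffer=????hGEVt???????????
Fragment 2: offset=14 data="zbfSc" -> buffer=????hGEVt?????zbfSc?
Fragment 3: offset=19 data="A" -> buffer=????hGEVt?????zbfScA
Fragment 4: offset=9 data="cCNVS" -> buffer=????hGEVtcCNVSzbfScA
Fragment 5: offset=0 data="LPRG" -> buffer=LPRGhGEVtcCNVSzbfScA

Answer: LPRGhGEVtcCNVSzbfScA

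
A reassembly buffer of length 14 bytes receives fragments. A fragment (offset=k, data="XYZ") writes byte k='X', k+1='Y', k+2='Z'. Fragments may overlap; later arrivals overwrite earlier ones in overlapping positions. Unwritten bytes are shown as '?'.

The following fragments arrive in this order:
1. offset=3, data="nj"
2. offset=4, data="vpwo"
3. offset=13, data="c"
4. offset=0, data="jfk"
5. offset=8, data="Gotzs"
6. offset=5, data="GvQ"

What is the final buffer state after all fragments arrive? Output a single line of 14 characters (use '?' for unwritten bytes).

Fragment 1: offset=3 data="nj" -> buffer=???nj?????????
Fragment 2: offset=4 data="vpwo" -> buffer=???nvpwo??????
Fragment 3: offset=13 data="c" -> buffer=???nvpwo?????c
Fragment 4: offset=0 data="jfk" -> buffer=jfknvpwo?????c
Fragment 5: offset=8 data="Gotzs" -> buffer=jfknvpwoGotzsc
Fragment 6: offset=5 data="GvQ" -> buffer=jfknvGvQGotzsc

Answer: jfknvGvQGotzsc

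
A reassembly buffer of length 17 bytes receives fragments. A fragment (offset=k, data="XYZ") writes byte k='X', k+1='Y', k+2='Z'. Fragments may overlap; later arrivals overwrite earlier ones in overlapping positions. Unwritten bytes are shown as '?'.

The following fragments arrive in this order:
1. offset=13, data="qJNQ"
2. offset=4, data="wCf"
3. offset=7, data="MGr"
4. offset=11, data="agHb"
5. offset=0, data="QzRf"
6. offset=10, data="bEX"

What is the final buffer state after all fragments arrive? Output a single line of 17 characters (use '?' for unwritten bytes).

Fragment 1: offset=13 data="qJNQ" -> buffer=?????????????qJNQ
Fragment 2: offset=4 data="wCf" -> buffer=????wCf??????qJNQ
Fragment 3: offset=7 data="MGr" -> buffer=????wCfMGr???qJNQ
Fragment 4: offset=11 data="agHb" -> buffer=????wCfMGr?agHbNQ
Fragment 5: offset=0 data="QzRf" -> buffer=QzRfwCfMGr?agHbNQ
Fragment 6: offset=10 data="bEX" -> buffer=QzRfwCfMGrbEXHbNQ

Answer: QzRfwCfMGrbEXHbNQ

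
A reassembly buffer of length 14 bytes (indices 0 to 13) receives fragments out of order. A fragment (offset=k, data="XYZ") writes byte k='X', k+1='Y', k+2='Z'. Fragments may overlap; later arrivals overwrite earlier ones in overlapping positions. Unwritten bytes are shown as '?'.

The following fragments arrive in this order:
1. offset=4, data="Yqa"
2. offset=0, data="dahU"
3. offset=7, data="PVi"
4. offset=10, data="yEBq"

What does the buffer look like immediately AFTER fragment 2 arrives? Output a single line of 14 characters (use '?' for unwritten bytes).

Fragment 1: offset=4 data="Yqa" -> buffer=????Yqa???????
Fragment 2: offset=0 data="dahU" -> buffer=dahUYqa???????

Answer: dahUYqa???????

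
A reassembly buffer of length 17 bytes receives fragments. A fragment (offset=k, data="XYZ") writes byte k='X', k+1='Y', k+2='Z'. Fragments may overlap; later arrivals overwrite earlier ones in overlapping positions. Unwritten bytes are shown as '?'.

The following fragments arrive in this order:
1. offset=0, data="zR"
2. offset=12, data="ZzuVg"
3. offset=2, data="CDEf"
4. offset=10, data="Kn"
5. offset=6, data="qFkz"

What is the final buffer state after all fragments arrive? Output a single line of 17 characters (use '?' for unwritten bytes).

Fragment 1: offset=0 data="zR" -> buffer=zR???????????????
Fragment 2: offset=12 data="ZzuVg" -> buffer=zR??????????ZzuVg
Fragment 3: offset=2 data="CDEf" -> buffer=zRCDEf??????ZzuVg
Fragment 4: offset=10 data="Kn" -> buffer=zRCDEf????KnZzuVg
Fragment 5: offset=6 data="qFkz" -> buffer=zRCDEfqFkzKnZzuVg

Answer: zRCDEfqFkzKnZzuVg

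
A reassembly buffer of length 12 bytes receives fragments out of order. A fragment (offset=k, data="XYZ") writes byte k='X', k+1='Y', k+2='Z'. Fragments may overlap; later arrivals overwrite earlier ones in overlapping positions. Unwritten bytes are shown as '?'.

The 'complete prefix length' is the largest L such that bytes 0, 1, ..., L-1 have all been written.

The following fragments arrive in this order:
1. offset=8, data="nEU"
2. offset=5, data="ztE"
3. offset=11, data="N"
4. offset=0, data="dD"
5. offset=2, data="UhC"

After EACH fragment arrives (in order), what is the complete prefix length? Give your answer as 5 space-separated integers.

Answer: 0 0 0 2 12

Derivation:
Fragment 1: offset=8 data="nEU" -> buffer=????????nEU? -> prefix_len=0
Fragment 2: offset=5 data="ztE" -> buffer=?????ztEnEU? -> prefix_len=0
Fragment 3: offset=11 data="N" -> buffer=?????ztEnEUN -> prefix_len=0
Fragment 4: offset=0 data="dD" -> buffer=dD???ztEnEUN -> prefix_len=2
Fragment 5: offset=2 data="UhC" -> buffer=dDUhCztEnEUN -> prefix_len=12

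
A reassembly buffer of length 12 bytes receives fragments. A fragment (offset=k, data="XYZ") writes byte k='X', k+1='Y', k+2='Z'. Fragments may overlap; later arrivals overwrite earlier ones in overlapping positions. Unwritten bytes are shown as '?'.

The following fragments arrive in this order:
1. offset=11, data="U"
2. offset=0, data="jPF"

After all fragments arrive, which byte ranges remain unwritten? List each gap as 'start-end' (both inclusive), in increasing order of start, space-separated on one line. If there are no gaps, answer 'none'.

Fragment 1: offset=11 len=1
Fragment 2: offset=0 len=3
Gaps: 3-10

Answer: 3-10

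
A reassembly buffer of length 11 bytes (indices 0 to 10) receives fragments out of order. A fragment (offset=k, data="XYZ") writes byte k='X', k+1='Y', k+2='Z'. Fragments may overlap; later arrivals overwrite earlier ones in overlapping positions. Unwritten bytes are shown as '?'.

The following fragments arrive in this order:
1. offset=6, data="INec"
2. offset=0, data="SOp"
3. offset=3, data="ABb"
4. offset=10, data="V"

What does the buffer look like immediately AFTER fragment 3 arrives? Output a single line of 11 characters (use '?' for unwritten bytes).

Fragment 1: offset=6 data="INec" -> buffer=??????INec?
Fragment 2: offset=0 data="SOp" -> buffer=SOp???INec?
Fragment 3: offset=3 data="ABb" -> buffer=SOpABbINec?

Answer: SOpABbINec?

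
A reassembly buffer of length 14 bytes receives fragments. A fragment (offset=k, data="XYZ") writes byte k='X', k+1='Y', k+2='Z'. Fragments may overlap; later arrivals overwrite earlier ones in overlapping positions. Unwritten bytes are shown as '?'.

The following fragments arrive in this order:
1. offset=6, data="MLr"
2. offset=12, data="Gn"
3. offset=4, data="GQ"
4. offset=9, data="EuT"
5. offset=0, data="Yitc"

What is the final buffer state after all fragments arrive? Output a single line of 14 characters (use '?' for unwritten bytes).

Fragment 1: offset=6 data="MLr" -> buffer=??????MLr?????
Fragment 2: offset=12 data="Gn" -> buffer=??????MLr???Gn
Fragment 3: offset=4 data="GQ" -> buffer=????GQMLr???Gn
Fragment 4: offset=9 data="EuT" -> buffer=????GQMLrEuTGn
Fragment 5: offset=0 data="Yitc" -> buffer=YitcGQMLrEuTGn

Answer: YitcGQMLrEuTGn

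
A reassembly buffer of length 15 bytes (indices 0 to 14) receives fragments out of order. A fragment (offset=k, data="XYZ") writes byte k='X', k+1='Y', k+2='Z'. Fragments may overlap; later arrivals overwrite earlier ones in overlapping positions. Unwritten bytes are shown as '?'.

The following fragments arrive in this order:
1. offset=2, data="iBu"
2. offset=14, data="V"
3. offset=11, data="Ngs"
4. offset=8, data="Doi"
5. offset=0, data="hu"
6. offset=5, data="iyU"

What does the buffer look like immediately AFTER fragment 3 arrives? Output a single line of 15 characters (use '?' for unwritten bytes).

Answer: ??iBu??????NgsV

Derivation:
Fragment 1: offset=2 data="iBu" -> buffer=??iBu??????????
Fragment 2: offset=14 data="V" -> buffer=??iBu?????????V
Fragment 3: offset=11 data="Ngs" -> buffer=??iBu??????NgsV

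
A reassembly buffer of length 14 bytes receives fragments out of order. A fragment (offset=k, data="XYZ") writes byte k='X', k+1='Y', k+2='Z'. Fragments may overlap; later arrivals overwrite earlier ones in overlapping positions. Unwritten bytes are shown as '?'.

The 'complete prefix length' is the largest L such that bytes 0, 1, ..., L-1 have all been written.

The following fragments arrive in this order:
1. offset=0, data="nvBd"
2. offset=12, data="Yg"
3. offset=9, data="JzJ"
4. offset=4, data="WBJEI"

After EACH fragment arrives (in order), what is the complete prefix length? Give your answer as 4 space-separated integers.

Answer: 4 4 4 14

Derivation:
Fragment 1: offset=0 data="nvBd" -> buffer=nvBd?????????? -> prefix_len=4
Fragment 2: offset=12 data="Yg" -> buffer=nvBd????????Yg -> prefix_len=4
Fragment 3: offset=9 data="JzJ" -> buffer=nvBd?????JzJYg -> prefix_len=4
Fragment 4: offset=4 data="WBJEI" -> buffer=nvBdWBJEIJzJYg -> prefix_len=14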